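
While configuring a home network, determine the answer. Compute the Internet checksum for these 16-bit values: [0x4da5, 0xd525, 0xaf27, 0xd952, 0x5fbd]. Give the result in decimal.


Given words: [0x4da5, 0xd525, 0xaf27, 0xd952, 0x5fbd]
Step 1: Sum all words
Raw sum = 19877 + 54565 + 44839 + 55634 + 24509 = 199424
Step 2: Fold carry: (2816 + 3) = 2819
One's complement = ~2819 & 0xFFFF = 62716

62716


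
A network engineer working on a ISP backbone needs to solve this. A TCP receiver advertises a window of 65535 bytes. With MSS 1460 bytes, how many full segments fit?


Given: RWND = 65535 bytes, MSS = 1460 bytes
Full segments = floor(RWND / MSS)
Full segments = floor(65535 / 1460)
Full segments = floor(44.887) = 44

44


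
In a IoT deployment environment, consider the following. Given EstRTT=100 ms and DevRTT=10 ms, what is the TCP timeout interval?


Given: EstRTT = 100 ms, DevRTT = 10 ms
Timeout = EstRTT + 4 * DevRTT
4 * DevRTT = 4 * 10 = 40
Timeout = 100 + 40 = 140 ms

140


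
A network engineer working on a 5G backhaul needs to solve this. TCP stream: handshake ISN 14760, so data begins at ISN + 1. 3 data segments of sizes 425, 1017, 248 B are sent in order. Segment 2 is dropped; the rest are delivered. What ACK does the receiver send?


SYN uses sequence number 14760; first data byte = ISN + 1 = 14761.
Segment 1: SEQ = 14761, len = 425 B, covers [14761, 15185]
Segment 2: SEQ = 15186, len = 1017 B, covers [15186, 16202] [LOST]
Segment 3: SEQ = 16203, len = 248 B, covers [16203, 16450]
In-order data received: bytes [14761, 15185] (segments 1..1).
Segment 2 missing -> gap begins at byte 15186; later segments buffered out of order.
Cumulative ACK = next expected in-order byte = 14761 + 425 = 15186

15186


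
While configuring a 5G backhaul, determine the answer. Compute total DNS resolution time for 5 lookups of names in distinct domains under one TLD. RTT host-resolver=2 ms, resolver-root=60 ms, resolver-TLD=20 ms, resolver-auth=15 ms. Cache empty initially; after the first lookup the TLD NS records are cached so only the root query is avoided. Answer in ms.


Lookup 1 (cold cache): local + root + TLD + auth = 2 + 60 + 20 + 15 = 97 ms
Lookups 2..5 (TLD NS cached -> skip root; new domain -> still ask TLD and auth): local + TLD + auth = 2 + 20 + 15 = 37 ms each
Remaining 4 lookups: 4 * 37 = 148 ms
Total = 97 + 148 = 245 ms

245


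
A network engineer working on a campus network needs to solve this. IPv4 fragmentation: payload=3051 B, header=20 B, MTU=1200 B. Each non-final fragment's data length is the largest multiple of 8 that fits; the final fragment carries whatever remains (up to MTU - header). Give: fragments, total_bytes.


Max data per non-final fragment = floor((MTU - header)/8)*8 = floor((1200 - 20)/8)*8 = floor(1180/8)*8 = 1176 B
Final fragment needs no 8-byte alignment: it can carry up to MTU - header = 1180 B
Non-final fragments needed = ceil((payload - 1180) / 1176) = ceil(1871/1176) = ceil(1.5910) = 2
Number of fragments = 2 + 1 = 3
Fragment sizes (data): 2 * 1176 B + 699 B (last, 699 <= 1180 OK)
Total bytes sent = payload + n_frags * header = 3051 + 3*20 = 3051 + 60 = 3111 B

3, 3111


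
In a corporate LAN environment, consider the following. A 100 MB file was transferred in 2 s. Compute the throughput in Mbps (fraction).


Given: file = 100 MB, time = 2 s
File in Mb = 100 * 8 = 800 Mb
Throughput = 800 / 2 Mbps
Throughput = 400 Mbps

400


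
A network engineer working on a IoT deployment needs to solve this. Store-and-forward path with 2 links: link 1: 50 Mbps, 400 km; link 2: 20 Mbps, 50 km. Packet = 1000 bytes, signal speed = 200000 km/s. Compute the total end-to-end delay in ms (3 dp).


Packet = 1000 bytes = 8000 bits. Store-and-forward: sum (t_trans + t_prop) per link.
Link 1: t_trans = 8000/(50*10^6) s = 0.1600 ms; t_prop = 400/200000 s = 2.0000 ms; subtotal = 2.1600 ms
Link 2: t_trans = 8000/(20*10^6) s = 0.4000 ms; t_prop = 50/200000 s = 0.2500 ms; subtotal = 0.6500 ms
End-to-end = 2.1600 + 0.6500 = 2.8100 ms -> 2.810 ms (3 dp)

2.810


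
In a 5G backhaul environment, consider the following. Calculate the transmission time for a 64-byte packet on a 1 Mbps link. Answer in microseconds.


Given: packet = 64 bytes, bandwidth = 1 Mbps
Packet in bits = 64 * 8 = 512 bits
Bandwidth = 1 * 10^6 = 1000000 bps
Time = 512 / 1000000 seconds
Time in us = 512 * 10^6 / 1000000 = 512

512


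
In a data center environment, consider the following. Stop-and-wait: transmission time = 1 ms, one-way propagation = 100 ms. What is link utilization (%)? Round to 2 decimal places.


Given: Ttrans = 1 ms, Tprop = 100 ms
RTT = 2 * Tprop = 2 * 100 = 200 ms
U = Ttrans / (Ttrans + RTT)
U = 1 / (1 + 200)
U = 1 / 201 = 0.004975
U% = 0.50%

0.50


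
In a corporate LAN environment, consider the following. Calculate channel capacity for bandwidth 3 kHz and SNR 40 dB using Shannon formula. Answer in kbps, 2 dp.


Given: B = 3 kHz, SNR = 40 dB
SNR linear = 10^(40/10) = 10000
1 + SNR = 10001
log2(10001) = 13.2878566418
C = 3 * 1000 * 13.2878566418 = 39863.5699 bps
C = 39.863570 kbps -> 39.86 kbps (2 dp)

39.86


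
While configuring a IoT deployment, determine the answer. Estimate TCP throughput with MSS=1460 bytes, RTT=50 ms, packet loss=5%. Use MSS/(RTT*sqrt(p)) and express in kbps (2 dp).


Given: MSS = 1460 bytes, RTT = 50 ms, loss = 5%
RTT in seconds = 50 / 1000 = 0.05
Loss rate = 5% = 0.05
sqrt(loss) = sqrt(0.05) = 0.223606797750
Throughput (bytes/s) = 1460 / (0.05 * 0.223606797750) = 130586.3699
Throughput (kbps) = 130586.3699 * 8 / 1000 = 1044.690959 -> 1044.69 kbps (2 dp)

1044.69


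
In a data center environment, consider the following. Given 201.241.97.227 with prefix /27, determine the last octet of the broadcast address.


Given: IP = 201.241.97.227, prefix = /27
Host bits = 32 - 27 = 5
Network last octet = 227 AND mask = 224
Host part size = 2^5 - 1 = 31
Broadcast last octet = 224 OR 31 = 255

255


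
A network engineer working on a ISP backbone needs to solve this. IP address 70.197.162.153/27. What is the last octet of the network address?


Given: IP = 70.197.162.153, prefix = /27
Subnet mask = 255.255.255.224
Last octet of IP: 153
Last octet of mask: 224
Network last octet = 153 AND 224 = 128

128


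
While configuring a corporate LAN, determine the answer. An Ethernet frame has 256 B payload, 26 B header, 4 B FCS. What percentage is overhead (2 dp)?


Given: payload = 256 B, header = 26 B, trailer = 4 B
Overhead bytes = header + trailer = 26 + 4 = 30
Total frame = payload + overhead = 256 + 30 = 286
Overhead % = 30 / 286 * 100 = 10.4895% -> 10.49% (2 dp)

10.49


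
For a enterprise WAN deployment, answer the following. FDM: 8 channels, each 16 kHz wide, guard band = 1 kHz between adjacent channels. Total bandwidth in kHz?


Given: 8 channels, 16 kHz each, guard = 1 kHz
Channel bandwidth = 8 * 16 = 128 kHz
Guard bands = 7 gaps * 1 kHz = 7 kHz
Total = 128 + 7 = 135 kHz

135


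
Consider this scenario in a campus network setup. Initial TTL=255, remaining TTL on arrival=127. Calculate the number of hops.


Given: initial TTL = 255, received TTL = 127
Hops = initial TTL - received TTL
Hops = 255 - 127 = 128

128


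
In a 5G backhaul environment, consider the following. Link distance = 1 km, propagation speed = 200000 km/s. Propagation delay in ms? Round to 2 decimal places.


Given: distance = 1 km, speed = 200000 km/s
Delay = distance / speed = 1 / 200000 seconds
Delay in ms = 1 * 1000 / 200000
Delay = 0.0050 ms
Rounded to 2 dp = 0.01 ms

0.01


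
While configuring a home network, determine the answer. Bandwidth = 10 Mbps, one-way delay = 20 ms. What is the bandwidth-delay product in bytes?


Given: bandwidth = 10 Mbps, delay = 20 ms
BDP in bits = 10 * 10^6 * 20 / 1000
BDP in bits = 200000
BDP in bytes = 200000 / 8 = 25000

25000


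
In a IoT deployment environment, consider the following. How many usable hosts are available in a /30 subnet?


Given: subnet mask /30
Host bits = 32 - 30 = 2
Total addresses = 2^2 = 4
Usable hosts = 4 - 2 (network + broadcast) = 2

2


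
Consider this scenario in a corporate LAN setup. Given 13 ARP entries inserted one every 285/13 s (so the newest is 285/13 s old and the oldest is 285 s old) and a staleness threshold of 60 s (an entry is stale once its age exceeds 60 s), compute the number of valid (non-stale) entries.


Ages are k * 285/13 s for k = 1..13 (spacing = 21.9231 s).
Entry k is valid iff k * 285/13 <= 60 iff k <= 13 * 60 / 285 = 2.7368
n_valid = floor(2.7368) = 2
(n_stale = 13 - 2 = 11)

2


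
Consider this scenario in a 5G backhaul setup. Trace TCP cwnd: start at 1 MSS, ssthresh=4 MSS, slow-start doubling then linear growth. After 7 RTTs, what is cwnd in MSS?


RTT 0: cwnd = 1 MSS (initial)
RTT 1: cwnd = 2 MSS (slow start, doubled)
RTT 2: cwnd = 4 MSS (slow start, doubled)
RTT 3: cwnd = 5 MSS (congestion avoidance, +1)
RTT 4: cwnd = 6 MSS (congestion avoidance, +1)
RTT 5: cwnd = 7 MSS (congestion avoidance, +1)
RTT 6: cwnd = 8 MSS (congestion avoidance, +1)
RTT 7: cwnd = 9 MSS (congestion avoidance, +1)

9


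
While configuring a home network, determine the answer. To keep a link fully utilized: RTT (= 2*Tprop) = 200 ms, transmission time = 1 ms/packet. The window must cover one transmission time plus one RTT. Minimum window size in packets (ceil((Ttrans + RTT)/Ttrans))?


Given: Ttrans = 1 ms, RTT = 200 ms (= 2 * Tprop, Tprop = 100 ms)
Time until first ACK returns = Ttrans + RTT = 1 + 200 = 201 ms
Need W * Ttrans >= Ttrans + RTT  ->  W >= (Ttrans + RTT) / Ttrans
(Ttrans + RTT) / Ttrans = 201 / 1 = 201
W_min = ceil(201) = 201

201


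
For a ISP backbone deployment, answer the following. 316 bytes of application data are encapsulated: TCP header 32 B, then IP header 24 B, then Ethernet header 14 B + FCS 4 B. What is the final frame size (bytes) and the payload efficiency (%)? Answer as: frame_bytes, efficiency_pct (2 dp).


TCP segment = 316 + 32 = 348 B
IP packet = 348 + 24 = 372 B
Ethernet frame = 372 + 14 + 4 = 390 B
Efficiency = app / frame = 316 / 390 = 0.810256 = 81.0256% -> 81.03% (2 dp)

390, 81.03


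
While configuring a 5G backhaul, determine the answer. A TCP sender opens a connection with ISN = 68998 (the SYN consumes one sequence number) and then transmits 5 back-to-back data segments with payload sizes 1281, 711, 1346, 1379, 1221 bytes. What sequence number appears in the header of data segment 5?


The SYN occupies sequence number ISN = 68998, so the first data byte is ISN + 1 = 68999.
SEQ of data segment i = (ISN + 1) + sum of payload sizes of segments 1..i-1.
Segment 1: SEQ = 68999, payload = 1281 bytes
Segment 2: SEQ = 70280, payload = 711 bytes
Segment 3: SEQ = 70991, payload = 1346 bytes
Segment 4: SEQ = 72337, payload = 1379 bytes
Segment 5: SEQ = 73716, payload = 1221 bytes
SEQ of segment 5 = 68999 + 1281 + 711 + 1346 + 1379 = 73716

73716


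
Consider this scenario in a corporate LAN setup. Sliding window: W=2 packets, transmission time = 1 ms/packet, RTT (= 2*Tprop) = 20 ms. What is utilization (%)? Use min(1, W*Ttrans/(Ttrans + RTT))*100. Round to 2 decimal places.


Given: W = 2, Ttrans = 1 ms, RTT = 20 ms (= 2 * Tprop, Tprop = 10 ms)
Cycle time = Ttrans + RTT = 1 + 20 = 21 ms (first packet sent until its ACK returns)
W * Ttrans = 2 * 1 = 2 ms of sending per cycle
W * Ttrans / (Ttrans + RTT) = 2 / 21 = 0.095238
U = min(1, 0.095238) = 0.095238
U% = 9.52%

9.52


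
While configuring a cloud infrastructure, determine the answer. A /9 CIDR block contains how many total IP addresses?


Given: CIDR prefix /9
Host bits = 32 - 9 = 23
Total addresses = 2^23 = 8388608

8388608


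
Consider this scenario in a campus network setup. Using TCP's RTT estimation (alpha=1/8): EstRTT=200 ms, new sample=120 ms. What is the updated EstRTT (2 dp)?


Given: EstRTT = 200 ms, SampleRTT = 120 ms, alpha = 1/8
New EstRTT = (1 - alpha) * EstRTT + alpha * SampleRTT
(7/8) * 200 = 175
(1/8) * 120 = 15
New EstRTT = 175 + 15 = 190 ms -> 190.00 ms (2 dp)

190.00


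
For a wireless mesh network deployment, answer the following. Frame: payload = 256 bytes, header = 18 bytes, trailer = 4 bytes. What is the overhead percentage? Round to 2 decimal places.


Given: payload = 256 B, header = 18 B, trailer = 4 B
Overhead bytes = header + trailer = 18 + 4 = 22
Total frame = payload + overhead = 256 + 22 = 278
Overhead % = 22 / 278 * 100 = 7.9137% -> 7.91% (2 dp)

7.91


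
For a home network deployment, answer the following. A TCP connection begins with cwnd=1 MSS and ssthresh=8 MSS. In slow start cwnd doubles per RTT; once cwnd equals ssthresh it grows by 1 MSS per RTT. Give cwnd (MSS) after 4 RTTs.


RTT 0: cwnd = 1 MSS (initial)
RTT 1: cwnd = 2 MSS (slow start, doubled)
RTT 2: cwnd = 4 MSS (slow start, doubled)
RTT 3: cwnd = 8 MSS (slow start, doubled)
RTT 4: cwnd = 9 MSS (congestion avoidance, +1)

9


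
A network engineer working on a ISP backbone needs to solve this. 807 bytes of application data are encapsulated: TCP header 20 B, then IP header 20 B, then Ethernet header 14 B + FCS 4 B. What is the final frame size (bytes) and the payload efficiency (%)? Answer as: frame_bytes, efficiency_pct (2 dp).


TCP segment = 807 + 20 = 827 B
IP packet = 827 + 20 = 847 B
Ethernet frame = 847 + 14 + 4 = 865 B
Efficiency = app / frame = 807 / 865 = 0.932948 = 93.2948% -> 93.29% (2 dp)

865, 93.29


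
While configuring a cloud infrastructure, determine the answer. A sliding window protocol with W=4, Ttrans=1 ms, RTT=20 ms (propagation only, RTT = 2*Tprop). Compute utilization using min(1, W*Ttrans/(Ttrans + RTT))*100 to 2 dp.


Given: W = 4, Ttrans = 1 ms, RTT = 20 ms (= 2 * Tprop, Tprop = 10 ms)
Cycle time = Ttrans + RTT = 1 + 20 = 21 ms (first packet sent until its ACK returns)
W * Ttrans = 4 * 1 = 4 ms of sending per cycle
W * Ttrans / (Ttrans + RTT) = 4 / 21 = 0.190476
U = min(1, 0.190476) = 0.190476
U% = 19.05%

19.05


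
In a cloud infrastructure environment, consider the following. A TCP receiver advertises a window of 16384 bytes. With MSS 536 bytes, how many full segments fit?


Given: RWND = 16384 bytes, MSS = 536 bytes
Full segments = floor(RWND / MSS)
Full segments = floor(16384 / 536)
Full segments = floor(30.5672) = 30

30


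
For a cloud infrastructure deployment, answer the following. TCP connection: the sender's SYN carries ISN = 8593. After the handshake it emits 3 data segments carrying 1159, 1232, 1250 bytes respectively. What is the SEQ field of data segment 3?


The SYN occupies sequence number ISN = 8593, so the first data byte is ISN + 1 = 8594.
SEQ of data segment i = (ISN + 1) + sum of payload sizes of segments 1..i-1.
Segment 1: SEQ = 8594, payload = 1159 bytes
Segment 2: SEQ = 9753, payload = 1232 bytes
Segment 3: SEQ = 10985, payload = 1250 bytes
SEQ of segment 3 = 8594 + 1159 + 1232 = 10985

10985


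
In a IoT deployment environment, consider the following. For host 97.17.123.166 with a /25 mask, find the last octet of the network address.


Given: IP = 97.17.123.166, prefix = /25
Subnet mask = 255.255.255.128
Last octet of IP: 166
Last octet of mask: 128
Network last octet = 166 AND 128 = 128

128


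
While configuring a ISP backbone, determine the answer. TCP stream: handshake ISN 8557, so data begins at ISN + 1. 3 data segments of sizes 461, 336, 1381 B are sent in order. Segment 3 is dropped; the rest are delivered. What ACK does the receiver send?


SYN uses sequence number 8557; first data byte = ISN + 1 = 8558.
Segment 1: SEQ = 8558, len = 461 B, covers [8558, 9018]
Segment 2: SEQ = 9019, len = 336 B, covers [9019, 9354]
Segment 3: SEQ = 9355, len = 1381 B, covers [9355, 10735] [LOST]
In-order data received: bytes [8558, 9354] (segments 1..2).
Segment 3 missing -> gap begins at byte 9355.
Cumulative ACK = next expected in-order byte = 8558 + 461 + 336 = 9355

9355


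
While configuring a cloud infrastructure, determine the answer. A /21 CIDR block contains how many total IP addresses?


Given: CIDR prefix /21
Host bits = 32 - 21 = 11
Total addresses = 2^11 = 2048

2048


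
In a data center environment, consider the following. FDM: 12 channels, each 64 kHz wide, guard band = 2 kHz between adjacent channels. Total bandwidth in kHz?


Given: 12 channels, 64 kHz each, guard = 2 kHz
Channel bandwidth = 12 * 64 = 768 kHz
Guard bands = 11 gaps * 2 kHz = 22 kHz
Total = 768 + 22 = 790 kHz

790


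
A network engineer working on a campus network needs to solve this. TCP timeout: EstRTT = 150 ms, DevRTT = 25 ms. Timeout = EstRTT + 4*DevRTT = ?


Given: EstRTT = 150 ms, DevRTT = 25 ms
Timeout = EstRTT + 4 * DevRTT
4 * DevRTT = 4 * 25 = 100
Timeout = 150 + 100 = 250 ms

250


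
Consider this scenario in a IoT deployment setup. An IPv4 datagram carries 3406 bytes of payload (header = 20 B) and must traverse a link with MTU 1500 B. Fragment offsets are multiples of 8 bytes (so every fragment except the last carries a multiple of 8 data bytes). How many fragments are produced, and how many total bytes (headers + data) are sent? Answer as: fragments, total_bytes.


Max data per non-final fragment = floor((MTU - header)/8)*8 = floor((1500 - 20)/8)*8 = floor(1480/8)*8 = 1480 B
Final fragment needs no 8-byte alignment: it can carry up to MTU - header = 1480 B
Non-final fragments needed = ceil((payload - 1480) / 1480) = ceil(1926/1480) = ceil(1.3014) = 2
Number of fragments = 2 + 1 = 3
Fragment sizes (data): 2 * 1480 B + 446 B (last, 446 <= 1480 OK)
Total bytes sent = payload + n_frags * header = 3406 + 3*20 = 3406 + 60 = 3466 B

3, 3466


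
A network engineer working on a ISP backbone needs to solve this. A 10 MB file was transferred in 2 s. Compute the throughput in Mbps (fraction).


Given: file = 10 MB, time = 2 s
File in Mb = 10 * 8 = 80 Mb
Throughput = 80 / 2 Mbps
Throughput = 40 Mbps

40


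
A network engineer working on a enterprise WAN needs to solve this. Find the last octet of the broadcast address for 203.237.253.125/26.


Given: IP = 203.237.253.125, prefix = /26
Host bits = 32 - 26 = 6
Network last octet = 125 AND mask = 64
Host part size = 2^6 - 1 = 63
Broadcast last octet = 64 OR 63 = 127

127


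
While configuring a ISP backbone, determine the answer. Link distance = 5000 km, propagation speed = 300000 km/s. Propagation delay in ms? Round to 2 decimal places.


Given: distance = 5000 km, speed = 300000 km/s
Delay = distance / speed = 5000 / 300000 seconds
Delay in ms = 5000 * 1000 / 300000
Delay = 16.6667 ms
Rounded to 2 dp = 16.67 ms

16.67


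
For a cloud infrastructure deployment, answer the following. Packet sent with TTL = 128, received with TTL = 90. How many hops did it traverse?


Given: initial TTL = 128, received TTL = 90
Hops = initial TTL - received TTL
Hops = 128 - 90 = 38

38


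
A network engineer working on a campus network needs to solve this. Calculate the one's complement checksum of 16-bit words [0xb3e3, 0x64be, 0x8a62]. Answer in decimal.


Given words: [0xb3e3, 0x64be, 0x8a62]
Step 1: Sum all words
Raw sum = 46051 + 25790 + 35426 = 107267
Step 2: Fold carry: (41731 + 1) = 41732
One's complement = ~41732 & 0xFFFF = 23803

23803


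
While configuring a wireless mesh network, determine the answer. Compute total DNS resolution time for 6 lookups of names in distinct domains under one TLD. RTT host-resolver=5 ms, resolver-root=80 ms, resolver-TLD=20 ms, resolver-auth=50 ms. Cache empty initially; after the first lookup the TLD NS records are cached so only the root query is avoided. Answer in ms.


Lookup 1 (cold cache): local + root + TLD + auth = 5 + 80 + 20 + 50 = 155 ms
Lookups 2..6 (TLD NS cached -> skip root; new domain -> still ask TLD and auth): local + TLD + auth = 5 + 20 + 50 = 75 ms each
Remaining 5 lookups: 5 * 75 = 375 ms
Total = 155 + 375 = 530 ms

530


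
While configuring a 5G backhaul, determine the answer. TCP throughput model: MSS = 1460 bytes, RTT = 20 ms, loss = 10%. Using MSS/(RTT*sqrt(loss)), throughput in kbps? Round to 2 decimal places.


Given: MSS = 1460 bytes, RTT = 20 ms, loss = 10%
RTT in seconds = 20 / 1000 = 0.02
Loss rate = 10% = 0.1
sqrt(loss) = sqrt(0.1) = 0.316227766017
Throughput (bytes/s) = 1460 / (0.02 * 0.316227766017) = 230846.2692
Throughput (kbps) = 230846.2692 * 8 / 1000 = 1846.770154 -> 1846.77 kbps (2 dp)

1846.77


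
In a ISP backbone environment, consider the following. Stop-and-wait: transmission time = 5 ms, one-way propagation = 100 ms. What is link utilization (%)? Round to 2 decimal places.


Given: Ttrans = 5 ms, Tprop = 100 ms
RTT = 2 * Tprop = 2 * 100 = 200 ms
U = Ttrans / (Ttrans + RTT)
U = 5 / (5 + 200)
U = 5 / 205 = 0.02439
U% = 2.44%

2.44


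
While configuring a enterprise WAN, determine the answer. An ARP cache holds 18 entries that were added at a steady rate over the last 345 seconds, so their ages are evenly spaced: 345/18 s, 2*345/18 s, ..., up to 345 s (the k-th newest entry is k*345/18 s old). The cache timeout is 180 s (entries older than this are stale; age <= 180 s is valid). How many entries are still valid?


Ages are k * 345/18 s for k = 1..18 (spacing = 19.1667 s).
Entry k is valid iff k * 345/18 <= 180 iff k <= 18 * 180 / 345 = 9.3913
n_valid = floor(9.3913) = 9
(n_stale = 18 - 9 = 9)

9


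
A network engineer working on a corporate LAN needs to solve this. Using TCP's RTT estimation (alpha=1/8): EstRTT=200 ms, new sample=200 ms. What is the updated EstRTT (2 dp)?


Given: EstRTT = 200 ms, SampleRTT = 200 ms, alpha = 1/8
New EstRTT = (1 - alpha) * EstRTT + alpha * SampleRTT
(7/8) * 200 = 175
(1/8) * 200 = 25
New EstRTT = 175 + 25 = 200 ms -> 200.00 ms (2 dp)

200.00


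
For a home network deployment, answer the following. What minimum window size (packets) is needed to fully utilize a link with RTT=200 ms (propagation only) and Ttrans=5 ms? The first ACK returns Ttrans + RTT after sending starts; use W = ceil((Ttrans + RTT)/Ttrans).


Given: Ttrans = 5 ms, RTT = 200 ms (= 2 * Tprop, Tprop = 100 ms)
Time until first ACK returns = Ttrans + RTT = 5 + 200 = 205 ms
Need W * Ttrans >= Ttrans + RTT  ->  W >= (Ttrans + RTT) / Ttrans
(Ttrans + RTT) / Ttrans = 205 / 5 = 41
W_min = ceil(41) = 41

41


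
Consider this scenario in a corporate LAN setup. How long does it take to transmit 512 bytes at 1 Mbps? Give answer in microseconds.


Given: packet = 512 bytes, bandwidth = 1 Mbps
Packet in bits = 512 * 8 = 4096 bits
Bandwidth = 1 * 10^6 = 1000000 bps
Time = 4096 / 1000000 seconds
Time in us = 4096 * 10^6 / 1000000 = 4096

4096


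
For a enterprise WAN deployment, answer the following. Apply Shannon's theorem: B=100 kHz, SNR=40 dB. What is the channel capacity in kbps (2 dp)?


Given: B = 100 kHz, SNR = 40 dB
SNR linear = 10^(40/10) = 10000
1 + SNR = 10001
log2(10001) = 13.2878566418
C = 100 * 1000 * 13.2878566418 = 1328785.6642 bps
C = 1328.785664 kbps -> 1328.79 kbps (2 dp)

1328.79


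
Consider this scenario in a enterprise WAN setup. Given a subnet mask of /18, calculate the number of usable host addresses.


Given: subnet mask /18
Host bits = 32 - 18 = 14
Total addresses = 2^14 = 16384
Usable hosts = 16384 - 2 (network + broadcast) = 16382

16382


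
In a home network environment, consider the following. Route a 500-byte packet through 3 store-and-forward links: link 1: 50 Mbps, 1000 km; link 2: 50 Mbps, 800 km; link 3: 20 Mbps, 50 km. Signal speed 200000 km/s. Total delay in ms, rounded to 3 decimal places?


Packet = 500 bytes = 4000 bits. Store-and-forward: sum (t_trans + t_prop) per link.
Link 1: t_trans = 4000/(50*10^6) s = 0.0800 ms; t_prop = 1000/200000 s = 5.0000 ms; subtotal = 5.0800 ms
Link 2: t_trans = 4000/(50*10^6) s = 0.0800 ms; t_prop = 800/200000 s = 4.0000 ms; subtotal = 4.0800 ms
Link 3: t_trans = 4000/(20*10^6) s = 0.2000 ms; t_prop = 50/200000 s = 0.2500 ms; subtotal = 0.4500 ms
End-to-end = 5.0800 + 4.0800 + 0.4500 = 9.6100 ms -> 9.610 ms (3 dp)

9.610


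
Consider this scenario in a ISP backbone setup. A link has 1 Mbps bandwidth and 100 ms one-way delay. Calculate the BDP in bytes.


Given: bandwidth = 1 Mbps, delay = 100 ms
BDP in bits = 1 * 10^6 * 100 / 1000
BDP in bits = 100000
BDP in bytes = 100000 / 8 = 12500

12500


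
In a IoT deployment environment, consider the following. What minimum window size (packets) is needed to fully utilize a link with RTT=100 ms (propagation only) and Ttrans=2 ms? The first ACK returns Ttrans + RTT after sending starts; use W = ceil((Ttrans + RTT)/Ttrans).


Given: Ttrans = 2 ms, RTT = 100 ms (= 2 * Tprop, Tprop = 50 ms)
Time until first ACK returns = Ttrans + RTT = 2 + 100 = 102 ms
Need W * Ttrans >= Ttrans + RTT  ->  W >= (Ttrans + RTT) / Ttrans
(Ttrans + RTT) / Ttrans = 102 / 2 = 51
W_min = ceil(51) = 51

51


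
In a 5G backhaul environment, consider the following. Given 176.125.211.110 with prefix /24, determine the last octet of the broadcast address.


Given: IP = 176.125.211.110, prefix = /24
Host bits = 32 - 24 = 8
Network last octet = 110 AND mask = 0
Host part size = 2^8 - 1 = 255
Broadcast last octet = 0 OR 255 = 255

255


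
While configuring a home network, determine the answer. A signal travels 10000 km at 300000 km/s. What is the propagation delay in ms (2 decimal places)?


Given: distance = 10000 km, speed = 300000 km/s
Delay = distance / speed = 10000 / 300000 seconds
Delay in ms = 10000 * 1000 / 300000
Delay = 33.3333 ms
Rounded to 2 dp = 33.33 ms

33.33


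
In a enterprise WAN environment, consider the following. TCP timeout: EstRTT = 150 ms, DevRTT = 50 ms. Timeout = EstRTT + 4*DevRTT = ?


Given: EstRTT = 150 ms, DevRTT = 50 ms
Timeout = EstRTT + 4 * DevRTT
4 * DevRTT = 4 * 50 = 200
Timeout = 150 + 200 = 350 ms

350


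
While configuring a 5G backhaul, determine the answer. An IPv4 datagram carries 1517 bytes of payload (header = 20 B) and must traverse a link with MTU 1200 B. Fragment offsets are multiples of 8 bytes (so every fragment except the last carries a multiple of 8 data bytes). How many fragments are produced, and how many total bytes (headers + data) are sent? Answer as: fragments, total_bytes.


Max data per non-final fragment = floor((MTU - header)/8)*8 = floor((1200 - 20)/8)*8 = floor(1180/8)*8 = 1176 B
Final fragment needs no 8-byte alignment: it can carry up to MTU - header = 1180 B
Non-final fragments needed = ceil((payload - 1180) / 1176) = ceil(337/1176) = ceil(0.2866) = 1
Number of fragments = 1 + 1 = 2
Fragment sizes (data): 1 * 1176 B + 341 B (last, 341 <= 1180 OK)
Total bytes sent = payload + n_frags * header = 1517 + 2*20 = 1517 + 40 = 1557 B

2, 1557


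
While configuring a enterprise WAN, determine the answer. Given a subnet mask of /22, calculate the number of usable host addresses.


Given: subnet mask /22
Host bits = 32 - 22 = 10
Total addresses = 2^10 = 1024
Usable hosts = 1024 - 2 (network + broadcast) = 1022

1022


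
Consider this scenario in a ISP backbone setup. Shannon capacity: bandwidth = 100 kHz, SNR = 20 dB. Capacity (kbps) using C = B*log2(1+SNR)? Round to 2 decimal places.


Given: B = 100 kHz, SNR = 20 dB
SNR linear = 10^(20/10) = 100
1 + SNR = 101
log2(101) = 6.6582114828
C = 100 * 1000 * 6.6582114828 = 665821.1483 bps
C = 665.821148 kbps -> 665.82 kbps (2 dp)

665.82


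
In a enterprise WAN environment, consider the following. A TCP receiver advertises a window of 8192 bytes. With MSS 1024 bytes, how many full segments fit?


Given: RWND = 8192 bytes, MSS = 1024 bytes
Full segments = floor(RWND / MSS)
Full segments = floor(8192 / 1024)
Full segments = floor(8.0) = 8

8


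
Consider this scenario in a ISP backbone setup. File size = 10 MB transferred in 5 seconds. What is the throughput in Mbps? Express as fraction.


Given: file = 10 MB, time = 5 s
File in Mb = 10 * 8 = 80 Mb
Throughput = 80 / 5 Mbps
Throughput = 16 Mbps

16


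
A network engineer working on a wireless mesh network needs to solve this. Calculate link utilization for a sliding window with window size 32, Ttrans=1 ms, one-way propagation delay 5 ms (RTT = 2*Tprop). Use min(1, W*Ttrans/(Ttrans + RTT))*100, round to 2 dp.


Given: W = 32, Ttrans = 1 ms, RTT = 10 ms (= 2 * Tprop, Tprop = 5 ms)
Cycle time = Ttrans + RTT = 1 + 10 = 11 ms (first packet sent until its ACK returns)
W * Ttrans = 32 * 1 = 32 ms of sending per cycle
W * Ttrans / (Ttrans + RTT) = 32 / 11 = 2.909091
U = min(1, 2.909091) = 1.000000
U% = 100.00%

100.00


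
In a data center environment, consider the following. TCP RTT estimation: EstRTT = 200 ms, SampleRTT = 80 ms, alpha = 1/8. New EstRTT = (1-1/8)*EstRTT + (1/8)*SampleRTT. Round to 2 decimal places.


Given: EstRTT = 200 ms, SampleRTT = 80 ms, alpha = 1/8
New EstRTT = (1 - alpha) * EstRTT + alpha * SampleRTT
(7/8) * 200 = 175
(1/8) * 80 = 10
New EstRTT = 175 + 10 = 185 ms -> 185.00 ms (2 dp)

185.00


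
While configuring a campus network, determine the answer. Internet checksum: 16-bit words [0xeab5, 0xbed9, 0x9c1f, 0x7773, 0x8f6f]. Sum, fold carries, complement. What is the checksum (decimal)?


Given words: [0xeab5, 0xbed9, 0x9c1f, 0x7773, 0x8f6f]
Step 1: Sum all words
Raw sum = 60085 + 48857 + 39967 + 30579 + 36719 = 216207
Step 2: Fold carry: (19599 + 3) = 19602
One's complement = ~19602 & 0xFFFF = 45933

45933


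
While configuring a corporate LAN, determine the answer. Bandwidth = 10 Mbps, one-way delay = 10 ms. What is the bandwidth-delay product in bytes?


Given: bandwidth = 10 Mbps, delay = 10 ms
BDP in bits = 10 * 10^6 * 10 / 1000
BDP in bits = 100000
BDP in bytes = 100000 / 8 = 12500

12500


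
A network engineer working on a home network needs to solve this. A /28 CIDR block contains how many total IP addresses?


Given: CIDR prefix /28
Host bits = 32 - 28 = 4
Total addresses = 2^4 = 16

16


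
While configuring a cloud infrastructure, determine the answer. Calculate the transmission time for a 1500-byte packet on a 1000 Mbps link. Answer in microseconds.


Given: packet = 1500 bytes, bandwidth = 1000 Mbps
Packet in bits = 1500 * 8 = 12000 bits
Bandwidth = 1000 * 10^6 = 1000000000 bps
Time = 12000 / 1000000000 seconds
Time in us = 12000 * 10^6 / 1000000000 = 12

12


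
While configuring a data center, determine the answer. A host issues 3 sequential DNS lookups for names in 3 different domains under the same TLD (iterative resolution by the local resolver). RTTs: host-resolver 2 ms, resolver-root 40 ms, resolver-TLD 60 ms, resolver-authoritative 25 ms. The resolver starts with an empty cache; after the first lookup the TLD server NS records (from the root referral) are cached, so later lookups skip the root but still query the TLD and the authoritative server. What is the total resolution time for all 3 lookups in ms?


Lookup 1 (cold cache): local + root + TLD + auth = 2 + 40 + 60 + 25 = 127 ms
Lookups 2..3 (TLD NS cached -> skip root; new domain -> still ask TLD and auth): local + TLD + auth = 2 + 60 + 25 = 87 ms each
Remaining 2 lookups: 2 * 87 = 174 ms
Total = 127 + 174 = 301 ms

301


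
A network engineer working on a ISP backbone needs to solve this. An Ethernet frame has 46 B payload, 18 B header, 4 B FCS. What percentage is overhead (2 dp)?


Given: payload = 46 B, header = 18 B, trailer = 4 B
Overhead bytes = header + trailer = 18 + 4 = 22
Total frame = payload + overhead = 46 + 22 = 68
Overhead % = 22 / 68 * 100 = 32.3529% -> 32.35% (2 dp)

32.35


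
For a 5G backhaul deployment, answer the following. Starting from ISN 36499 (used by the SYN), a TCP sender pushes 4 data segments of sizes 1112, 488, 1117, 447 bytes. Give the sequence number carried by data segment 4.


The SYN occupies sequence number ISN = 36499, so the first data byte is ISN + 1 = 36500.
SEQ of data segment i = (ISN + 1) + sum of payload sizes of segments 1..i-1.
Segment 1: SEQ = 36500, payload = 1112 bytes
Segment 2: SEQ = 37612, payload = 488 bytes
Segment 3: SEQ = 38100, payload = 1117 bytes
Segment 4: SEQ = 39217, payload = 447 bytes
SEQ of segment 4 = 36500 + 1112 + 488 + 1117 = 39217

39217


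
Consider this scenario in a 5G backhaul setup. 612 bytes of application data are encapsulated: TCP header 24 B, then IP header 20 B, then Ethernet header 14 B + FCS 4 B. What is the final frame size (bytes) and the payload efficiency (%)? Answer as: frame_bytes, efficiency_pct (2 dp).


TCP segment = 612 + 24 = 636 B
IP packet = 636 + 20 = 656 B
Ethernet frame = 656 + 14 + 4 = 674 B
Efficiency = app / frame = 612 / 674 = 0.908012 = 90.8012% -> 90.80% (2 dp)

674, 90.80


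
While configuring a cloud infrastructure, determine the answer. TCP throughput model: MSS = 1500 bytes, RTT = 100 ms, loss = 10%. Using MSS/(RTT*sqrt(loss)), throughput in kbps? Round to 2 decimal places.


Given: MSS = 1500 bytes, RTT = 100 ms, loss = 10%
RTT in seconds = 100 / 1000 = 0.1
Loss rate = 10% = 0.1
sqrt(loss) = sqrt(0.1) = 0.316227766017
Throughput (bytes/s) = 1500 / (0.1 * 0.316227766017) = 47434.1649
Throughput (kbps) = 47434.1649 * 8 / 1000 = 379.473319 -> 379.47 kbps (2 dp)

379.47


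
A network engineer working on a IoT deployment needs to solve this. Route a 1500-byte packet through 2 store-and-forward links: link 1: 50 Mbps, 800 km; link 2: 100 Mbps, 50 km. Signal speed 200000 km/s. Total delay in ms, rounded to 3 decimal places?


Packet = 1500 bytes = 12000 bits. Store-and-forward: sum (t_trans + t_prop) per link.
Link 1: t_trans = 12000/(50*10^6) s = 0.2400 ms; t_prop = 800/200000 s = 4.0000 ms; subtotal = 4.2400 ms
Link 2: t_trans = 12000/(100*10^6) s = 0.1200 ms; t_prop = 50/200000 s = 0.2500 ms; subtotal = 0.3700 ms
End-to-end = 4.2400 + 0.3700 = 4.6100 ms -> 4.610 ms (3 dp)

4.610


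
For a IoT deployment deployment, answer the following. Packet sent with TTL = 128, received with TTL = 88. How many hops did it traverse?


Given: initial TTL = 128, received TTL = 88
Hops = initial TTL - received TTL
Hops = 128 - 88 = 40

40


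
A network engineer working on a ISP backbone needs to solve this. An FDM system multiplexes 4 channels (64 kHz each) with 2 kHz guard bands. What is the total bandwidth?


Given: 4 channels, 64 kHz each, guard = 2 kHz
Channel bandwidth = 4 * 64 = 256 kHz
Guard bands = 3 gaps * 2 kHz = 6 kHz
Total = 256 + 6 = 262 kHz

262


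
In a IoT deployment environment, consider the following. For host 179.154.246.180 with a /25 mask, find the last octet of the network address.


Given: IP = 179.154.246.180, prefix = /25
Subnet mask = 255.255.255.128
Last octet of IP: 180
Last octet of mask: 128
Network last octet = 180 AND 128 = 128

128


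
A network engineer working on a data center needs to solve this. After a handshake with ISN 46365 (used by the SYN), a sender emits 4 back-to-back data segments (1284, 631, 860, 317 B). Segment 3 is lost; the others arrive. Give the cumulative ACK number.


SYN uses sequence number 46365; first data byte = ISN + 1 = 46366.
Segment 1: SEQ = 46366, len = 1284 B, covers [46366, 47649]
Segment 2: SEQ = 47650, len = 631 B, covers [47650, 48280]
Segment 3: SEQ = 48281, len = 860 B, covers [48281, 49140] [LOST]
Segment 4: SEQ = 49141, len = 317 B, covers [49141, 49457]
In-order data received: bytes [46366, 48280] (segments 1..2).
Segment 3 missing -> gap begins at byte 48281; later segments buffered out of order.
Cumulative ACK = next expected in-order byte = 46366 + 1284 + 631 = 48281

48281


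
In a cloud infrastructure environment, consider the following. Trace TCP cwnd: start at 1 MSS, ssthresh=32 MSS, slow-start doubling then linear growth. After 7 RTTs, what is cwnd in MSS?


RTT 0: cwnd = 1 MSS (initial)
RTT 1: cwnd = 2 MSS (slow start, doubled)
RTT 2: cwnd = 4 MSS (slow start, doubled)
RTT 3: cwnd = 8 MSS (slow start, doubled)
RTT 4: cwnd = 16 MSS (slow start, doubled)
RTT 5: cwnd = 32 MSS (slow start, doubled)
RTT 6: cwnd = 33 MSS (congestion avoidance, +1)
RTT 7: cwnd = 34 MSS (congestion avoidance, +1)

34


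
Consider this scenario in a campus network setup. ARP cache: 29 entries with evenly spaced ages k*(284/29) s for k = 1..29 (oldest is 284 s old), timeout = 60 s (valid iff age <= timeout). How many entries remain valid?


Ages are k * 284/29 s for k = 1..29 (spacing = 9.7931 s).
Entry k is valid iff k * 284/29 <= 60 iff k <= 29 * 60 / 284 = 6.1268
n_valid = floor(6.1268) = 6
(n_stale = 29 - 6 = 23)

6


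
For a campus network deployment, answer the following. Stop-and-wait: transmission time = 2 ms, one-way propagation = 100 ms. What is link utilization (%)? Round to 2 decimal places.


Given: Ttrans = 2 ms, Tprop = 100 ms
RTT = 2 * Tprop = 2 * 100 = 200 ms
U = Ttrans / (Ttrans + RTT)
U = 2 / (2 + 200)
U = 2 / 202 = 0.009901
U% = 0.99%

0.99


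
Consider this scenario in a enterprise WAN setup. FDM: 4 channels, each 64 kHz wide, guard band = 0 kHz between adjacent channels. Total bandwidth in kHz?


Given: 4 channels, 64 kHz each, guard = 0 kHz
Channel bandwidth = 4 * 64 = 256 kHz
Guard bands = 3 gaps * 0 kHz = 0 kHz
Total = 256 + 0 = 256 kHz

256


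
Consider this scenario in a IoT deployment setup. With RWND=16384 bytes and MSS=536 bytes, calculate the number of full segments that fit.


Given: RWND = 16384 bytes, MSS = 536 bytes
Full segments = floor(RWND / MSS)
Full segments = floor(16384 / 536)
Full segments = floor(30.5672) = 30

30


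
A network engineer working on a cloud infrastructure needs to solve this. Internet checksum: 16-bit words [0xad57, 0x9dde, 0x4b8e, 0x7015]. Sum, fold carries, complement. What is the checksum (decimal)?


Given words: [0xad57, 0x9dde, 0x4b8e, 0x7015]
Step 1: Sum all words
Raw sum = 44375 + 40414 + 19342 + 28693 = 132824
Step 2: Fold carry: (1752 + 2) = 1754
One's complement = ~1754 & 0xFFFF = 63781

63781


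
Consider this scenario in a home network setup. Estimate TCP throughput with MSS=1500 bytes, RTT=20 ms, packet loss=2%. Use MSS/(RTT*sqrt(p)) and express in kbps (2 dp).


Given: MSS = 1500 bytes, RTT = 20 ms, loss = 2%
RTT in seconds = 20 / 1000 = 0.02
Loss rate = 2% = 0.02
sqrt(loss) = sqrt(0.02) = 0.141421356237
Throughput (bytes/s) = 1500 / (0.02 * 0.141421356237) = 530330.0859
Throughput (kbps) = 530330.0859 * 8 / 1000 = 4242.640687 -> 4242.64 kbps (2 dp)

4242.64


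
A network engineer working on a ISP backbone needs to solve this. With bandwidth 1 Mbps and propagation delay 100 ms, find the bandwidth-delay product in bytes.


Given: bandwidth = 1 Mbps, delay = 100 ms
BDP in bits = 1 * 10^6 * 100 / 1000
BDP in bits = 100000
BDP in bytes = 100000 / 8 = 12500

12500


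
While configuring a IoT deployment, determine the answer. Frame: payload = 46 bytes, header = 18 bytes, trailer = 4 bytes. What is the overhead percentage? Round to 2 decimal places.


Given: payload = 46 B, header = 18 B, trailer = 4 B
Overhead bytes = header + trailer = 18 + 4 = 22
Total frame = payload + overhead = 46 + 22 = 68
Overhead % = 22 / 68 * 100 = 32.3529% -> 32.35% (2 dp)

32.35


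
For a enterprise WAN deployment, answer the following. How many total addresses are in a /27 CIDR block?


Given: CIDR prefix /27
Host bits = 32 - 27 = 5
Total addresses = 2^5 = 32

32


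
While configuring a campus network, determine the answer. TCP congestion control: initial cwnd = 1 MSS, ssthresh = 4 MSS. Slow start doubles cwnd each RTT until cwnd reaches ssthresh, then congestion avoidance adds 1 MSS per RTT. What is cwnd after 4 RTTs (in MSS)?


RTT 0: cwnd = 1 MSS (initial)
RTT 1: cwnd = 2 MSS (slow start, doubled)
RTT 2: cwnd = 4 MSS (slow start, doubled)
RTT 3: cwnd = 5 MSS (congestion avoidance, +1)
RTT 4: cwnd = 6 MSS (congestion avoidance, +1)

6


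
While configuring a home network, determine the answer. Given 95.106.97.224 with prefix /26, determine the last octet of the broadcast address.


Given: IP = 95.106.97.224, prefix = /26
Host bits = 32 - 26 = 6
Network last octet = 224 AND mask = 192
Host part size = 2^6 - 1 = 63
Broadcast last octet = 192 OR 63 = 255

255


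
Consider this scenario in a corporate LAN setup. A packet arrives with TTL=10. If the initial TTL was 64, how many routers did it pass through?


Given: initial TTL = 64, received TTL = 10
Hops = initial TTL - received TTL
Hops = 64 - 10 = 54

54
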